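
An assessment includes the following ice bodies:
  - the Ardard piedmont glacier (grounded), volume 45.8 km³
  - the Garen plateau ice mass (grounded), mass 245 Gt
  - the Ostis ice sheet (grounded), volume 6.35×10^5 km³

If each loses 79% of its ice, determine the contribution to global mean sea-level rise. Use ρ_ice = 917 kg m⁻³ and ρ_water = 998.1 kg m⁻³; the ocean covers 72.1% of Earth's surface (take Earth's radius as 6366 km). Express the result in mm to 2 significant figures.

≈ 1300 mm

Ardard: 0.79 × 45.8 km³ × (917/998.1) = 33.24 km³ of water.
Garen: 0.79 × 245 Gt = 1.936×10^14 kg; dividing by ρ_w = 998.1 kg m⁻³ gives 1.939×10^11 m³ of water.
Ostis: 0.79 × 6.35×10^5 km³ × (917/998.1) = 4.609×10^5 km³ of water.
Total added water ≈ 4.611×10^14 m³ over 3.67×10^14 m² → Δh = 1.26 m = 1300 mm.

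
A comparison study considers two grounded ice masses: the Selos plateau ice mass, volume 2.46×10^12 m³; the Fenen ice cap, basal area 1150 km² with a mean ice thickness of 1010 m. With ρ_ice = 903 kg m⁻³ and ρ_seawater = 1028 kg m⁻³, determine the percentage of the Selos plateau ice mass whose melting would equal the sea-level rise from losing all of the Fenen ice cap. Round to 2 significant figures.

≈ 47 %

Equal sea-level rise means equal mass of meltwater, i.e. equal mass of ice lost.
Ice mass of Fenen: 1.049×10^15 kg; ice mass of Selos: 2.221×10^15 kg.
Fraction required = 1.049×10^15 / 2.221×10^15 = 0.472 → 47 %.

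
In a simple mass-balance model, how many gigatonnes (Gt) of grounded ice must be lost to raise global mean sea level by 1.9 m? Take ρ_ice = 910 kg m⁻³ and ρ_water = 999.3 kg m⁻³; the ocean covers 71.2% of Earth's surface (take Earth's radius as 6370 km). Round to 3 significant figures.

Required water volume = Δh × A = 1.9 m × 3.63×10^14 m² = 6.898×10^14 m³.
ρ_w = 999.3 kg m⁻³, so the mass of water = 6.898×10^14 m³ × 999.3 kg m⁻³ = 6.893×10^17 kg = 6.89×10^5 Gt (and the same mass of ice, by conservation).

≈ 6.89×10^5 Gt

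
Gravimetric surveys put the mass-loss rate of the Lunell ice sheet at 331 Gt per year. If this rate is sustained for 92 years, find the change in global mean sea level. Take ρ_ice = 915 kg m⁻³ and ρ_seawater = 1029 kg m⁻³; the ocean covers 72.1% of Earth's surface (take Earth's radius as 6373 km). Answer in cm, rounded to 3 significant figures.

≈ 8.04 cm

Total mass lost = 331 Gt/yr × 92 yr = 3.045×10^4 Gt = 3.045×10^16 kg.
ρ_w = 1029 kg m⁻³, so water volume = 3.045×10^16 / 1029 = 2.959×10^13 m³.
Δh = 2.959×10^13 / 3.68×10^14 = 0.0804 m = 8.04 cm.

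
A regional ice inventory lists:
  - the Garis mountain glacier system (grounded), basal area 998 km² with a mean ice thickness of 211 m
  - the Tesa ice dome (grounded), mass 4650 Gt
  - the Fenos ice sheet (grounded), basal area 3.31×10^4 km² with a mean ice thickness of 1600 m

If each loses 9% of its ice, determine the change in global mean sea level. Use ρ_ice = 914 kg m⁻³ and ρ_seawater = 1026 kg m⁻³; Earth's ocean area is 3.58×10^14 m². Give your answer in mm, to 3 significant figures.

≈ 13.0 mm

Garis: ice volume = 998 km² × 211 m = 210.6 km³; 0.09 × 210.6 × (914/1026) = 16.88 km³ of water.
Tesa: 0.09 × 4650 Gt = 4.185×10^14 kg; dividing by ρ_w = 1026 kg m⁻³ gives 4.079×10^11 m³ of water.
Fenos: ice volume = 3.31×10^4 km² × 1600 m = 5.296×10^4 km³; 0.09 × 5.296×10^4 × (914/1026) = 4246 km³ of water.
Total added water ≈ 4.671×10^12 m³ over 3.58×10^14 m² → Δh = 0.0130 m = 13.0 mm.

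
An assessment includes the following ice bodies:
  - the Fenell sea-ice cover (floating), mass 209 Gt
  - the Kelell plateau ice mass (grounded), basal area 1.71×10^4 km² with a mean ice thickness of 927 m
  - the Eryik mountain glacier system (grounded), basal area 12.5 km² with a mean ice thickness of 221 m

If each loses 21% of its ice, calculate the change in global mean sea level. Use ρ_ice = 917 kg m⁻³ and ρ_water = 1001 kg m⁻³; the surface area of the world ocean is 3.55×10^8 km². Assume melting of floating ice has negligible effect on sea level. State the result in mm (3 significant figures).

The Fenell sea-ice cover is floating and already displaces its own weight of water, so its melt adds essentially nothing to sea level.
Kelell: ice volume = 1.71×10^4 km² × 927 m = 1.585×10^4 km³; 0.21 × 1.585×10^4 × (917/1001) = 3050 km³ of water.
Eryik: ice volume = 12.5 km² × 221 m = 2.763 km³; 0.21 × 2.763 × (917/1001) = 0.5314 km³ of water.
Total added water ≈ 3.050×10^12 m³ over 3.55×10^14 m² → Δh = 8.59×10^-3 m = 8.59 mm.

≈ 8.59 mm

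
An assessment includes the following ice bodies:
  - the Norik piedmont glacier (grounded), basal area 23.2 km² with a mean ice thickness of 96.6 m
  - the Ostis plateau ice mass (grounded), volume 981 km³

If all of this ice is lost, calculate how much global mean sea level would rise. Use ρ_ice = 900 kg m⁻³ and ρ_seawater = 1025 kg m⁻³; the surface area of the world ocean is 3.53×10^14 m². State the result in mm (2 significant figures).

≈ 2.4 mm

Norik: ice volume = 23.2 km² × 96.6 m = 2.241 km³; 2.241 × (900/1025) = 1.968 km³ of water.
Ostis: 981 km³ × (900/1025) = 861.4 km³ of water.
Total added water ≈ 8.633×10^11 m³ over 3.53×10^14 m² → Δh = 2.45×10^-3 m = 2.4 mm.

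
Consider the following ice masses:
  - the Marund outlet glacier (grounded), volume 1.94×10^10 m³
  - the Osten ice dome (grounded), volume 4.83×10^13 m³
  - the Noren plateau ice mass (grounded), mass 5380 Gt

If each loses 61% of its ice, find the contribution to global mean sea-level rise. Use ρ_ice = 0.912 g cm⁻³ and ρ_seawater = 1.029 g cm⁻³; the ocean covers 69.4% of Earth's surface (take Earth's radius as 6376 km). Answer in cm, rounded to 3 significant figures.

Marund: 0.61 × 1.94×10^10 m³ × (912/1029) = 1.049×10^10 m³ of water.
Osten: 0.61 × 4.83×10^13 m³ × (912/1029) = 2.611×10^13 m³ of water.
Noren: 0.61 × 5380 Gt = 3.282×10^15 kg; dividing by ρ_w = 1.029 g cm⁻³ = 1029 kg m⁻³ gives 3.189×10^12 m³ of water.
Total added water ≈ 2.931×10^13 m³ over 3.55×10^14 m² → Δh = 0.0827 m = 8.27 cm.

≈ 8.27 cm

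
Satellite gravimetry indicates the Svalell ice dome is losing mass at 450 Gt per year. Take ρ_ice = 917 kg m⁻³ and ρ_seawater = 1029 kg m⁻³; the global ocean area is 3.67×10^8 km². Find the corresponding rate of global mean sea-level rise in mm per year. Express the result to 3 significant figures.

ρ_w = 1029 kg m⁻³. Annual water volume added = 450 Gt / ρ_w = 4.500×10^14 kg / 1029 kg m⁻³ = 4.373×10^11 m³.
Δh per year = 4.373×10^11 / 3.67×10^14 = 1.19×10^-3 m = 1.19 mm.

≈ 1.19 mm/yr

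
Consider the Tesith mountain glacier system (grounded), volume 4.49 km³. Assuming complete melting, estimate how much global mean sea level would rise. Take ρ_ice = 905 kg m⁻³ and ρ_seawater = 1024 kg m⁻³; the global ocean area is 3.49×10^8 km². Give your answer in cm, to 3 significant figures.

≈ 1.14×10^-3 cm

Tesith: 4.49 km³ × (905/1024) = 3.968 km³ of water.
Spread over 3.49×10^14 m² of ocean, Δh = 3.968×10^9 / 3.49×10^14 = 1.14×10^-5 m = 1.14×10^-3 cm.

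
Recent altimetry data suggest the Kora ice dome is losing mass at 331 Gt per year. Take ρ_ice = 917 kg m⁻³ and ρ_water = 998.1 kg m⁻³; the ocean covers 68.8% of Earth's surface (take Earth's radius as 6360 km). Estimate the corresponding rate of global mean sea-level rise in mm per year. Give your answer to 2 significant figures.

ρ_w = 998.1 kg m⁻³. Annual water volume added = 331 Gt / ρ_w = 3.310×10^14 kg / 998.1 kg m⁻³ = 3.316×10^11 m³.
Δh per year = 3.316×10^11 / 3.50×10^14 = 9.48×10^-4 m = 0.95 mm.

≈ 0.95 mm/yr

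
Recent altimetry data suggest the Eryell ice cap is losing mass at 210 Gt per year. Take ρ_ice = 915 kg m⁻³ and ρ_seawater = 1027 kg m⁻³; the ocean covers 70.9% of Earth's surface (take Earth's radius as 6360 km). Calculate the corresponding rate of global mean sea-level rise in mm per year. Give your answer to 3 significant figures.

ρ_w = 1027 kg m⁻³. Annual water volume added = 210 Gt / ρ_w = 2.100×10^14 kg / 1027 kg m⁻³ = 2.045×10^11 m³.
Δh per year = 2.045×10^11 / 3.60×10^14 = 5.67×10^-4 m = 0.567 mm.

≈ 0.567 mm/yr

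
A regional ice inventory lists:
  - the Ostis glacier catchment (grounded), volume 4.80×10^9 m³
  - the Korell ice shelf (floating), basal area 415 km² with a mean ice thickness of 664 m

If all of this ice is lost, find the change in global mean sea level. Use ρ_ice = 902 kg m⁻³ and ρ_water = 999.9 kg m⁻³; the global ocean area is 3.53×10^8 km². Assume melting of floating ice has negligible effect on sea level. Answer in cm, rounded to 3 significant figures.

Ostis: 4.80×10^9 m³ × (902/999.9) = 4.330×10^9 m³ of water.
The Korell ice shelf is floating and already displaces its own weight of water, so its melt adds essentially nothing to sea level.
Total added water ≈ 4.330×10^9 m³ over 3.53×10^14 m² → Δh = 1.23×10^-5 m = 1.23×10^-3 cm.

≈ 1.23×10^-3 cm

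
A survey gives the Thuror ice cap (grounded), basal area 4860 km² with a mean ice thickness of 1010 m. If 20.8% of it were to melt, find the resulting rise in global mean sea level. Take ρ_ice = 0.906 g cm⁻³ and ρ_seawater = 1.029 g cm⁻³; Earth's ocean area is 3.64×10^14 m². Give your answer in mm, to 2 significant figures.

Thuror: ice volume = 4860 km² × 1010 m = 4909 km³; 0.208 × 4909 × (906/1029) = 898.9 km³ of water.
Spread over 3.64×10^14 m² of ocean, Δh = 8.989×10^11 / 3.64×10^14 = 2.47×10^-3 m = 2.5 mm.

≈ 2.5 mm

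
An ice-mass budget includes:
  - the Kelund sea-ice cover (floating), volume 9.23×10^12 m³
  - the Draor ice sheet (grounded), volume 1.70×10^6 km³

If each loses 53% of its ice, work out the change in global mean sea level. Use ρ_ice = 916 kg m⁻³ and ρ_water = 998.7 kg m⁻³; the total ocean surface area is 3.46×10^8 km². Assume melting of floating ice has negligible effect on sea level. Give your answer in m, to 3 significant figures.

≈ 2.39 m

The Kelund sea-ice cover is floating and already displaces its own weight of water, so its melt adds essentially nothing to sea level.
Draor: 0.53 × 1.70×10^6 km³ × (916/998.7) = 8.264×10^5 km³ of water.
Total added water ≈ 8.264×10^14 m³ over 3.46×10^14 m² → Δh = 2.39 m.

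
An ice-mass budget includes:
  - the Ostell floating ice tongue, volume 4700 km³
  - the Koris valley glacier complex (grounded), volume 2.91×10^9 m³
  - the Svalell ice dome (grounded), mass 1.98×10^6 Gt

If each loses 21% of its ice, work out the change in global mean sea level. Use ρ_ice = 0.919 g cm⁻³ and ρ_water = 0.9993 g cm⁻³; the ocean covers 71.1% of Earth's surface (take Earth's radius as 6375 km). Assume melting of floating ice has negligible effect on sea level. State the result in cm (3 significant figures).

The Ostell floating ice tongue is floating and already displaces its own weight of water, so its melt adds essentially nothing to sea level.
Koris: 0.21 × 2.91×10^9 m³ × (919/999.3) = 5.620×10^8 m³ of water.
Svalell: 0.21 × 1.98×10^6 Gt = 4.158×10^17 kg; dividing by ρ_w = 0.9993 g cm⁻³ = 999.3 kg m⁻³ gives 4.161×10^14 m³ of water.
Total added water ≈ 4.161×10^14 m³ over 3.63×10^14 m² → Δh = 1.15 m = 115 cm.

≈ 115 cm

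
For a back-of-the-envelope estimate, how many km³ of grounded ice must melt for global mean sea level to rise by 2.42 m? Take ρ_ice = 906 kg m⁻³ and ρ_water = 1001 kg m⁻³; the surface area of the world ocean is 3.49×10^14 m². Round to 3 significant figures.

Required water volume = Δh × A = 2.42 m × 3.49×10^14 m² = 8.446×10^14 m³ = 8.446×10^5 km³.
Ice volume = water volume × ρ_w/ρ_ice = 8.446×10^5 × 1001/906 = 9.33×10^5 km³.

≈ 9.33×10^5 km³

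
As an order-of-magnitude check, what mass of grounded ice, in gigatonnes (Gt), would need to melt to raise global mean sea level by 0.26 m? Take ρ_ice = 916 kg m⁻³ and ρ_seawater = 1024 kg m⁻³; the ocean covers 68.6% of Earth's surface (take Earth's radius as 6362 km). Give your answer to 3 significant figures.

Required water volume = Δh × A = 0.26 m × 3.49×10^14 m² = 9.072×10^13 m³.
ρ_w = 1024 kg m⁻³, so the mass of water = 9.072×10^13 m³ × 1024 kg m⁻³ = 9.290×10^16 kg = 9.29×10^4 Gt (and the same mass of ice, by conservation).

≈ 9.29×10^4 Gt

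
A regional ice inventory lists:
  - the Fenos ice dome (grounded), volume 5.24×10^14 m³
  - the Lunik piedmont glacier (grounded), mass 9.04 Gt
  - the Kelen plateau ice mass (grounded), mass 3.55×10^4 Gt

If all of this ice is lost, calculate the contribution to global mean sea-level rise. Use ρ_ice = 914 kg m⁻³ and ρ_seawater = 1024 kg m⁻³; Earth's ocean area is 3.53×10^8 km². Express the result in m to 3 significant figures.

≈ 1.42 m

Fenos: 5.24×10^14 m³ × (914/1024) = 4.677×10^14 m³ of water.
Lunik: 9.04 Gt = 9.040×10^12 kg; dividing by ρ_w = 1024 kg m⁻³ gives 8.828×10^9 m³ of water.
Kelen: 3.55×10^4 Gt = 3.550×10^16 kg; dividing by ρ_w = 1024 kg m⁻³ gives 3.467×10^13 m³ of water.
Total added water ≈ 5.024×10^14 m³ over 3.53×10^14 m² → Δh = 1.42 m.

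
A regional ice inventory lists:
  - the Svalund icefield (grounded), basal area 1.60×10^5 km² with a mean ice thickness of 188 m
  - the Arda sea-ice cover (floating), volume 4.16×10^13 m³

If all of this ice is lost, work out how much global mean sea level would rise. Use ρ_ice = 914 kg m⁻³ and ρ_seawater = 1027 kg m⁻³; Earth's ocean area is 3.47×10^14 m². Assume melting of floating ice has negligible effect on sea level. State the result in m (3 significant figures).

≈ 0.0771 m

Svalund: ice volume = 1.60×10^5 km² × 188 m = 3.008×10^4 km³; 3.008×10^4 × (914/1027) = 2.677×10^4 km³ of water.
The Arda sea-ice cover is floating and already displaces its own weight of water, so its melt adds essentially nothing to sea level.
Total added water ≈ 2.677×10^13 m³ over 3.47×10^14 m² → Δh = 0.0771 m.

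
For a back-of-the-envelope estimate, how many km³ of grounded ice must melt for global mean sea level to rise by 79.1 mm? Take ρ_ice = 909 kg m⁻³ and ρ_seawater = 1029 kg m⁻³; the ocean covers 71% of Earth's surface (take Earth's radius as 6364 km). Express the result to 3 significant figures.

Required water volume = Δh × A = 0.0791 m × 3.61×10^14 m² = 2.858×10^13 m³ = 2.858×10^4 km³.
Ice volume = water volume × ρ_w/ρ_ice = 2.858×10^4 × 1029/909 = 3.24×10^4 km³.

≈ 3.24×10^4 km³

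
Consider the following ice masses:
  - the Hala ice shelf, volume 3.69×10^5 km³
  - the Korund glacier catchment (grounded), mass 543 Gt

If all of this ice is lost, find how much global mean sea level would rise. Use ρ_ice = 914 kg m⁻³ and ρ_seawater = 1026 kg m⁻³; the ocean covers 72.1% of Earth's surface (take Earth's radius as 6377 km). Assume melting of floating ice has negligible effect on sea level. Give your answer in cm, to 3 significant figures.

≈ 0.144 cm

The Hala ice shelf is floating and already displaces its own weight of water, so its melt adds essentially nothing to sea level.
Korund: 543 Gt = 5.430×10^14 kg; dividing by ρ_w = 1026 kg m⁻³ gives 5.292×10^11 m³ of water.
Total added water ≈ 5.292×10^11 m³ over 3.68×10^14 m² → Δh = 1.44×10^-3 m = 0.144 cm.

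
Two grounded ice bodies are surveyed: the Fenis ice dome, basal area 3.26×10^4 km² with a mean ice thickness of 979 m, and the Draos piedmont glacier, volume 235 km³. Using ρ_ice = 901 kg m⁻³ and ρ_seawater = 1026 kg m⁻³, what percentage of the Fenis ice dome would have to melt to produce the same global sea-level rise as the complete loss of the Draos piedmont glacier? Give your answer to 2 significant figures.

≈ 0.74 %

Equal sea-level rise means equal mass of meltwater, i.e. equal mass of ice lost.
Ice mass of Draos: 2.117×10^14 kg; ice mass of Fenis: 2.876×10^16 kg.
Fraction required = 2.117×10^14 / 2.876×10^16 = 7.36×10^-3 → 0.74 %.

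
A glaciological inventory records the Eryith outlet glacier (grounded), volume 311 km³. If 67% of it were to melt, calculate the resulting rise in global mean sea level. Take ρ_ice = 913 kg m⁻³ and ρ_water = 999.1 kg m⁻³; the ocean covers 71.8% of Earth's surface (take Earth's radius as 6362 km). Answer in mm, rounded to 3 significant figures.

Eryith: 0.67 × 311 km³ × (913/999.1) = 190.4 km³ of water.
Spread over 3.65×10^14 m² of ocean, Δh = 1.904×10^11 / 3.65×10^14 = 5.21×10^-4 m = 0.521 mm.

≈ 0.521 mm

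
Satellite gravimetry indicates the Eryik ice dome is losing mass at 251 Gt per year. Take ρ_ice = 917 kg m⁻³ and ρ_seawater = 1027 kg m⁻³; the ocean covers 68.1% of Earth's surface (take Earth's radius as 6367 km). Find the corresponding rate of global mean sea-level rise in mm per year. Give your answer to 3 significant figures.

≈ 0.704 mm/yr

ρ_w = 1027 kg m⁻³. Annual water volume added = 251 Gt / ρ_w = 2.510×10^14 kg / 1027 kg m⁻³ = 2.444×10^11 m³.
Δh per year = 2.444×10^11 / 3.47×10^14 = 7.04×10^-4 m = 0.704 mm.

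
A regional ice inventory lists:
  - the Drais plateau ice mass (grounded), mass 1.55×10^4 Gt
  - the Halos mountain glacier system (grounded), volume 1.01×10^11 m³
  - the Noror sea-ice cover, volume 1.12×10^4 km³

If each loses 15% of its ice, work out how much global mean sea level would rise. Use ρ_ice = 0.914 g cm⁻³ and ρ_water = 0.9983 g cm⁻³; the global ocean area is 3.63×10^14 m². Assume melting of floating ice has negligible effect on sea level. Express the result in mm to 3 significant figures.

Drais: 0.15 × 1.55×10^4 Gt = 2.325×10^15 kg; dividing by ρ_w = 0.9983 g cm⁻³ = 998.3 kg m⁻³ gives 2.329×10^12 m³ of water.
Halos: 0.15 × 1.01×10^11 m³ × (914/998.3) = 1.387×10^10 m³ of water.
The Noror sea-ice cover is floating and already displaces its own weight of water, so its melt adds essentially nothing to sea level.
Total added water ≈ 2.343×10^12 m³ over 3.63×10^14 m² → Δh = 6.45×10^-3 m = 6.45 mm.

≈ 6.45 mm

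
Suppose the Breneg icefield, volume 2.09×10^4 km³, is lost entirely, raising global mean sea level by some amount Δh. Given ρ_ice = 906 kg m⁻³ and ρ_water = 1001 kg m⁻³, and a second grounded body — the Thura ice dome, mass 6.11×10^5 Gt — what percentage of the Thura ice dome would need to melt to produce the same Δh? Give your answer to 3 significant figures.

≈ 3.10 %

Equal sea-level rise means equal mass of meltwater, i.e. equal mass of ice lost.
Ice mass of Breneg: 1.894×10^16 kg; ice mass of Thura: 6.110×10^17 kg.
Fraction required = 1.894×10^16 / 6.110×10^17 = 0.0310 → 3.10 %.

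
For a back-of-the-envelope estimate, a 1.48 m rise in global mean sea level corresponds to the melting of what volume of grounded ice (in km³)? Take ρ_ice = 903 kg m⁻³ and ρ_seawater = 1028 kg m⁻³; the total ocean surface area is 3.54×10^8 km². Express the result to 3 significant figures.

≈ 5.96×10^5 km³

Required water volume = Δh × A = 1.48 m × 3.54×10^14 m² = 5.239×10^14 m³ = 5.239×10^5 km³.
Ice volume = water volume × ρ_w/ρ_ice = 5.239×10^5 × 1028/903 = 5.96×10^5 km³.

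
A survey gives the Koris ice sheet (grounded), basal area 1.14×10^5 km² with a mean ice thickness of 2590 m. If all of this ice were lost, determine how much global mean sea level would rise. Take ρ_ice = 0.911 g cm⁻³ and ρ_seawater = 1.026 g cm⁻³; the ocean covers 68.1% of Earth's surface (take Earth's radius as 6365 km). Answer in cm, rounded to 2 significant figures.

Koris: ice volume = 1.14×10^5 km² × 2590 m = 2.953×10^5 km³; 2.953×10^5 × (911/1026) = 2.622×10^5 km³ of water.
Spread over 3.47×10^14 m² of ocean, Δh = 2.622×10^14 / 3.47×10^14 = 0.756 m = 76 cm.

≈ 76 cm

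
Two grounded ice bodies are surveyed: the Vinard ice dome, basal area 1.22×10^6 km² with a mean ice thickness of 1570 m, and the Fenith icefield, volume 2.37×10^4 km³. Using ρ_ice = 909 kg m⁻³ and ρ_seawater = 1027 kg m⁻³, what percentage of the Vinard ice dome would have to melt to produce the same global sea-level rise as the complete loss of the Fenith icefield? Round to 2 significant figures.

≈ 1.2 %

Equal sea-level rise means equal mass of meltwater, i.e. equal mass of ice lost.
Ice mass of Fenith: 2.154×10^16 kg; ice mass of Vinard: 1.741×10^18 kg.
Fraction required = 2.154×10^16 / 1.741×10^18 = 0.0124 → 1.2 %.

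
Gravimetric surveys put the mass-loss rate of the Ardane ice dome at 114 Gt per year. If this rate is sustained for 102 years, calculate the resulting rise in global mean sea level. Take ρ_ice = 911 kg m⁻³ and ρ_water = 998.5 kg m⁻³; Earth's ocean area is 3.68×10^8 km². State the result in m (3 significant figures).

Total mass lost = 114 Gt/yr × 102 yr = 1.163×10^4 Gt = 1.163×10^16 kg.
ρ_w = 998.5 kg m⁻³, so water volume = 1.163×10^16 / 998.5 = 1.165×10^13 m³.
Δh = 1.165×10^13 / 3.68×10^14 = 0.0316 m.

≈ 0.0316 m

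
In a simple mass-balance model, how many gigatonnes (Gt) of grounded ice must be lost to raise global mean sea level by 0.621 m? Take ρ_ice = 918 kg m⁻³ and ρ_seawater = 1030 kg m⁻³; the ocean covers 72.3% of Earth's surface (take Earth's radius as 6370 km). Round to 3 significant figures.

Required water volume = Δh × A = 0.621 m × 3.69×10^14 m² = 2.289×10^14 m³.
ρ_w = 1030 kg m⁻³, so the mass of water = 2.289×10^14 m³ × 1030 kg m⁻³ = 2.358×10^17 kg = 2.36×10^5 Gt (and the same mass of ice, by conservation).

≈ 2.36×10^5 Gt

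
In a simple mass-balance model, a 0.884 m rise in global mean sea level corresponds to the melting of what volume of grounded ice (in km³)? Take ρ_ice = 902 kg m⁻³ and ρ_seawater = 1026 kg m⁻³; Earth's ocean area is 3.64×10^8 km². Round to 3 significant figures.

Required water volume = Δh × A = 0.884 m × 3.64×10^14 m² = 3.218×10^14 m³ = 3.218×10^5 km³.
Ice volume = water volume × ρ_w/ρ_ice = 3.218×10^5 × 1026/902 = 3.66×10^5 km³.

≈ 3.66×10^5 km³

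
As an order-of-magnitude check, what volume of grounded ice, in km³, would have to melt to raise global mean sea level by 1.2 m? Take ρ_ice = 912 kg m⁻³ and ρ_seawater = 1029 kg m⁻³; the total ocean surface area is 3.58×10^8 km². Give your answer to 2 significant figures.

≈ 4.8×10^5 km³

Required water volume = Δh × A = 1.2 m × 3.58×10^14 m² = 4.296×10^14 m³ = 4.296×10^5 km³.
Ice volume = water volume × ρ_w/ρ_ice = 4.296×10^5 × 1029/912 = 4.8×10^5 km³.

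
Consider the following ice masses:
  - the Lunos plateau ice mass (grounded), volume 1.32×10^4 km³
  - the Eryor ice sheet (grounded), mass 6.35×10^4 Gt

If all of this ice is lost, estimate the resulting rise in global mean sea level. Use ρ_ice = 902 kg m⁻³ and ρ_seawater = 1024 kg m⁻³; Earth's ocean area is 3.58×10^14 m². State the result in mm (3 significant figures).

Lunos: 1.32×10^4 km³ × (902/1024) = 1.163×10^4 km³ of water.
Eryor: 6.35×10^4 Gt = 6.350×10^16 kg; dividing by ρ_w = 1024 kg m⁻³ gives 6.201×10^13 m³ of water.
Total added water ≈ 7.364×10^13 m³ over 3.58×10^14 m² → Δh = 0.206 m = 206 mm.

≈ 206 mm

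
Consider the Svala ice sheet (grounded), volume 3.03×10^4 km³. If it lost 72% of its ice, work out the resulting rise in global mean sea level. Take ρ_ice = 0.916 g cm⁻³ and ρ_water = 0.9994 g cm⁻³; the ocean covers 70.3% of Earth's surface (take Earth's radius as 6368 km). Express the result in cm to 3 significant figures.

Svala: 0.72 × 3.03×10^4 km³ × (916/999.4) = 2.000×10^4 km³ of water.
Spread over 3.58×10^14 m² of ocean, Δh = 2.000×10^13 / 3.58×10^14 = 0.0558 m = 5.58 cm.

≈ 5.58 cm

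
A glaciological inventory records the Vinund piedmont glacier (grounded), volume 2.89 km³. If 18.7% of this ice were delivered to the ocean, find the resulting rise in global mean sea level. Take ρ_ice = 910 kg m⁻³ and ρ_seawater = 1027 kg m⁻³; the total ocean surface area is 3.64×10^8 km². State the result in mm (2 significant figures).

Vinund: 0.187 × 2.89 km³ × (910/1027) = 0.4789 km³ of water.
Spread over 3.64×10^14 m² of ocean, Δh = 4.789×10^8 / 3.64×10^14 = 1.32×10^-6 m = 1.3×10^-3 mm.

≈ 1.3×10^-3 mm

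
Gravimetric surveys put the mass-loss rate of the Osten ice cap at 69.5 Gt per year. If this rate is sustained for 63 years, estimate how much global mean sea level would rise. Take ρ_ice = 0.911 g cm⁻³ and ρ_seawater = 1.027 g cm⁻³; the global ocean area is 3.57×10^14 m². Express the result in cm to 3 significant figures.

Total mass lost = 69.5 Gt/yr × 63 yr = 4378 Gt = 4.378×10^15 kg.
ρ_w = 1.027 g cm⁻³ = 1027 kg m⁻³, so water volume = 4.378×10^15 / 1027 = 4.263×10^12 m³.
Δh = 4.263×10^12 / 3.57×10^14 = 0.0119 m = 1.19 cm.

≈ 1.19 cm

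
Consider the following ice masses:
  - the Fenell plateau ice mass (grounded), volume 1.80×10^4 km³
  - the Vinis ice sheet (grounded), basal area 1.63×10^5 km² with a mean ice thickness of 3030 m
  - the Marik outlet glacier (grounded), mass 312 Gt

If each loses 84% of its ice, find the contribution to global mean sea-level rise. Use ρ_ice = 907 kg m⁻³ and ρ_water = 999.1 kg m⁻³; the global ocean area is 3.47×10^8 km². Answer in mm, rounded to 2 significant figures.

Fenell: 0.84 × 1.80×10^4 km³ × (907/999.1) = 1.373×10^4 km³ of water.
Vinis: ice volume = 1.63×10^5 km² × 3030 m = 4.939×10^5 km³; 0.84 × 4.939×10^5 × (907/999.1) = 3.766×10^5 km³ of water.
Marik: 0.84 × 312 Gt = 2.621×10^14 kg; dividing by ρ_w = 999.1 kg m⁻³ gives 2.623×10^11 m³ of water.
Total added water ≈ 3.906×10^14 m³ over 3.47×10^14 m² → Δh = 1.13 m = 1100 mm.

≈ 1100 mm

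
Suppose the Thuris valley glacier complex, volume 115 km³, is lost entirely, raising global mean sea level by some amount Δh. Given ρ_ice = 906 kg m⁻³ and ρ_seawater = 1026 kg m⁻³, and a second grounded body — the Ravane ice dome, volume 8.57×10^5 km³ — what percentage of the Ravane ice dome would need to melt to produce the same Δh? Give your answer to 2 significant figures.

Equal sea-level rise means equal mass of meltwater, i.e. equal mass of ice lost.
Ice mass of Thuris: 1.042×10^14 kg; ice mass of Ravane: 7.764×10^17 kg.
Fraction required = 1.042×10^14 / 7.764×10^17 = 1.34×10^-4 → 0.013 %.

≈ 0.013 %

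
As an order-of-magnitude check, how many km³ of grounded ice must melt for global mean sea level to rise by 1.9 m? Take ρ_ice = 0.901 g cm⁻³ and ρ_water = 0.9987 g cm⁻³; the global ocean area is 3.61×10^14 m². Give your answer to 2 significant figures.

≈ 7.6×10^5 km³

Required water volume = Δh × A = 1.9 m × 3.61×10^14 m² = 6.859×10^14 m³ = 6.859×10^5 km³.
Ice volume = water volume × ρ_w/ρ_ice = 6.859×10^5 × 998.7/901 = 7.6×10^5 km³.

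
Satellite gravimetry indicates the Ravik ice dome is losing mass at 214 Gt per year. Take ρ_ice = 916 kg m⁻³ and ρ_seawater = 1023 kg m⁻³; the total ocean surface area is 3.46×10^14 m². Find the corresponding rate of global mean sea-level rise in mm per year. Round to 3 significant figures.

≈ 0.605 mm/yr

ρ_w = 1023 kg m⁻³. Annual water volume added = 214 Gt / ρ_w = 2.140×10^14 kg / 1023 kg m⁻³ = 2.092×10^11 m³.
Δh per year = 2.092×10^11 / 3.46×10^14 = 6.05×10^-4 m = 0.605 mm.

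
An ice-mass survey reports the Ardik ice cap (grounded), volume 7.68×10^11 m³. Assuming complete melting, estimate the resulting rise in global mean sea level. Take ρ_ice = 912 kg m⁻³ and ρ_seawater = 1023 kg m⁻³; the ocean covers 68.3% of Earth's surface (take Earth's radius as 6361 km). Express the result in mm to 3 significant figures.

≈ 1.97 mm

Ardik: 7.68×10^11 m³ × (912/1023) = 6.847×10^11 m³ of water.
Spread over 3.47×10^14 m² of ocean, Δh = 6.847×10^11 / 3.47×10^14 = 1.97×10^-3 m = 1.97 mm.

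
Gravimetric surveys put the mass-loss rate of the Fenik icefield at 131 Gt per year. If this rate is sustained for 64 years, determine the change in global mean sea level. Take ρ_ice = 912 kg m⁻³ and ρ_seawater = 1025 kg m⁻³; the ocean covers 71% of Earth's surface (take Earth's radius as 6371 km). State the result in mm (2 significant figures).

≈ 23 mm

Total mass lost = 131 Gt/yr × 64 yr = 8384 Gt = 8.384×10^15 kg.
ρ_w = 1025 kg m⁻³, so water volume = 8.384×10^15 / 1025 = 8.180×10^12 m³.
Δh = 8.180×10^12 / 3.62×10^14 = 0.0226 m = 23 mm.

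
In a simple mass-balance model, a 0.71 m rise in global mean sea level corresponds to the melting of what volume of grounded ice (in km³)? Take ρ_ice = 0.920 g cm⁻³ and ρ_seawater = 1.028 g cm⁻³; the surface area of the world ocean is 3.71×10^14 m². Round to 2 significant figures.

≈ 2.9×10^5 km³

Required water volume = Δh × A = 0.71 m × 3.71×10^14 m² = 2.634×10^14 m³ = 2.634×10^5 km³.
Ice volume = water volume × ρ_w/ρ_ice = 2.634×10^5 × 1028/920 = 2.9×10^5 km³.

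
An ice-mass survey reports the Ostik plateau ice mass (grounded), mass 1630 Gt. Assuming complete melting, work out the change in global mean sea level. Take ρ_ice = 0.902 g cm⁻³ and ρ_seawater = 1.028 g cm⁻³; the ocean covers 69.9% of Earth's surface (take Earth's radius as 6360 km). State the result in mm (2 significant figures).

≈ 4.5 mm

Ostik: 1630 Gt = 1.630×10^15 kg; dividing by ρ_w = 1.028 g cm⁻³ = 1028 kg m⁻³ gives 1.586×10^12 m³ of water.
Spread over 3.55×10^14 m² of ocean, Δh = 1.586×10^12 / 3.55×10^14 = 4.46×10^-3 m = 4.5 mm.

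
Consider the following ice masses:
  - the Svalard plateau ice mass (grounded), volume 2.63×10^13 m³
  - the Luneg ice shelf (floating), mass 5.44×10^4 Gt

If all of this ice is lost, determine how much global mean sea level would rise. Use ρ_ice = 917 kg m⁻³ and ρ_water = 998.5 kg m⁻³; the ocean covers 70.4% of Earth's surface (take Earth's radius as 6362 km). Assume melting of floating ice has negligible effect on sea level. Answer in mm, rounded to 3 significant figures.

≈ 67.5 mm

Svalard: 2.63×10^13 m³ × (917/998.5) = 2.415×10^13 m³ of water.
The Luneg ice shelf is floating and already displaces its own weight of water, so its melt adds essentially nothing to sea level.
Total added water ≈ 2.415×10^13 m³ over 3.58×10^14 m² → Δh = 0.0675 m = 67.5 mm.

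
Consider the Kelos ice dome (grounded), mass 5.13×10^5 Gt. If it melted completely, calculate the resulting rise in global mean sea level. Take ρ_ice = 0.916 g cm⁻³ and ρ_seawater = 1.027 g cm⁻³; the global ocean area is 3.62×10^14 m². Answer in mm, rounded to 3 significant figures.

≈ 1380 mm

Kelos: 5.13×10^5 Gt = 5.130×10^17 kg; dividing by ρ_w = 1.027 g cm⁻³ = 1027 kg m⁻³ gives 4.995×10^14 m³ of water.
Spread over 3.62×10^14 m² of ocean, Δh = 4.995×10^14 / 3.62×10^14 = 1.38 m = 1380 mm.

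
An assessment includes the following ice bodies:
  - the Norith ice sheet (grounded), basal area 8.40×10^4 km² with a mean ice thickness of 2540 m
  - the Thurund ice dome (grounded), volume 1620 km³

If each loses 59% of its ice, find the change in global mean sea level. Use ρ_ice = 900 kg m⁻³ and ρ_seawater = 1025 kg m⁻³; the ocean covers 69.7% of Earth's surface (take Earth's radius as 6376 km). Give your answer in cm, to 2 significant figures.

Norith: ice volume = 8.40×10^4 km² × 2540 m = 2.134×10^5 km³; 0.59 × 2.134×10^5 × (900/1025) = 1.105×10^5 km³ of water.
Thurund: 0.59 × 1620 km³ × (900/1025) = 839.2 km³ of water.
Total added water ≈ 1.114×10^14 m³ over 3.56×10^14 m² → Δh = 0.313 m = 31 cm.

≈ 31 cm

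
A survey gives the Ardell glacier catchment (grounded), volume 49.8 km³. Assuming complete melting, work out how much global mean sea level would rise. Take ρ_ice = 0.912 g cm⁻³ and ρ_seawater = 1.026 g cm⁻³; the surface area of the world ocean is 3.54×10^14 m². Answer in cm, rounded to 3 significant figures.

Ardell: 49.8 km³ × (912/1026) = 44.27 km³ of water.
Spread over 3.54×10^14 m² of ocean, Δh = 4.427×10^10 / 3.54×10^14 = 1.25×10^-4 m = 0.0125 cm.

≈ 0.0125 cm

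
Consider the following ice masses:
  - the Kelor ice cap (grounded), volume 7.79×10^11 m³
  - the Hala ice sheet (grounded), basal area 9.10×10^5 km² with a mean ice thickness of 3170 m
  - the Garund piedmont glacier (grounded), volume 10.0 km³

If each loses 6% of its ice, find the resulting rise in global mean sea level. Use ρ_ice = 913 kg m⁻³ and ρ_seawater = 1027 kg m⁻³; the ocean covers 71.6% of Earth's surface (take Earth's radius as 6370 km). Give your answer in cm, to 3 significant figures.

Kelor: 0.06 × 7.79×10^11 m³ × (913/1027) = 4.155×10^10 m³ of water.
Hala: ice volume = 9.10×10^5 km² × 3170 m = 2.885×10^6 km³; 0.06 × 2.885×10^6 × (913/1027) = 1.539×10^5 km³ of water.
Garund: 0.06 × 10.0 km³ × (913/1027) = 0.5334 km³ of water.
Total added water ≈ 1.539×10^14 m³ over 3.65×10^14 m² → Δh = 0.422 m = 42.2 cm.

≈ 42.2 cm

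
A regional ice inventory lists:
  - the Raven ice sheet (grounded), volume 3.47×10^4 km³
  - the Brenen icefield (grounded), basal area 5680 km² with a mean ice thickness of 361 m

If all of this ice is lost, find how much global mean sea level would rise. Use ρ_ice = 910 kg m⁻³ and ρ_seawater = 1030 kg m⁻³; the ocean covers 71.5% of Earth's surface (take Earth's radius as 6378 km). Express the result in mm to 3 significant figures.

≈ 88.8 mm

Raven: 3.47×10^4 km³ × (910/1030) = 3.066×10^4 km³ of water.
Brenen: ice volume = 5680 km² × 361 m = 2050 km³; 2050 × (910/1030) = 1812 km³ of water.
Total added water ≈ 3.247×10^13 m³ over 3.65×10^14 m² → Δh = 0.0888 m = 88.8 mm.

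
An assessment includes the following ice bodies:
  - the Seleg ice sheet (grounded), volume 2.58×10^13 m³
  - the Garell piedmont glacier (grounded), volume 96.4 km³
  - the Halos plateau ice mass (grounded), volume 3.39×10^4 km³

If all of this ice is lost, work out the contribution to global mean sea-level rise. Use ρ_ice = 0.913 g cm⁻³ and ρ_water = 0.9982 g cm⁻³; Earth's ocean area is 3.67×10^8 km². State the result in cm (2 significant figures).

Seleg: 2.58×10^13 m³ × (913/998.2) = 2.360×10^13 m³ of water.
Garell: 96.4 km³ × (913/998.2) = 88.17 km³ of water.
Halos: 3.39×10^4 km³ × (913/998.2) = 3.101×10^4 km³ of water.
Total added water ≈ 5.469×10^13 m³ over 3.67×10^14 m² → Δh = 0.149 m = 15 cm.

≈ 15 cm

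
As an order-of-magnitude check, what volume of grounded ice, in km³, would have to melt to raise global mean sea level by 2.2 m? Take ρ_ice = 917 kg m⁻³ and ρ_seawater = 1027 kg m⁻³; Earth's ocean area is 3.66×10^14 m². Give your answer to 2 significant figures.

≈ 9.0×10^5 km³

Required water volume = Δh × A = 2.2 m × 3.66×10^14 m² = 8.052×10^14 m³ = 8.052×10^5 km³.
Ice volume = water volume × ρ_w/ρ_ice = 8.052×10^5 × 1027/917 = 9.0×10^5 km³.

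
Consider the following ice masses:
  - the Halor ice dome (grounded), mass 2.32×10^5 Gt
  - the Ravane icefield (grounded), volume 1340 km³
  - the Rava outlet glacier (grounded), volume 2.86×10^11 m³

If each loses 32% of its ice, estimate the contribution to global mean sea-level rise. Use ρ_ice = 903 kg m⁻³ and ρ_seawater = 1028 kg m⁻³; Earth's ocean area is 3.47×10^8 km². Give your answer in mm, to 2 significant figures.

Halor: 0.32 × 2.32×10^5 Gt = 7.424×10^16 kg; dividing by ρ_w = 1028 kg m⁻³ gives 7.222×10^13 m³ of water.
Ravane: 0.32 × 1340 km³ × (903/1028) = 376.7 km³ of water.
Rava: 0.32 × 2.86×10^11 m³ × (903/1028) = 8.039×10^10 m³ of water.
Total added water ≈ 7.267×10^13 m³ over 3.47×10^14 m² → Δh = 0.209 m = 210 mm.

≈ 210 mm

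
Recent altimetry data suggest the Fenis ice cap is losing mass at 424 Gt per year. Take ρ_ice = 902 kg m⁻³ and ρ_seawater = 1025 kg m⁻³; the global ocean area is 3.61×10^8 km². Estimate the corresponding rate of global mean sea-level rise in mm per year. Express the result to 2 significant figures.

≈ 1.1 mm/yr

ρ_w = 1025 kg m⁻³. Annual water volume added = 424 Gt / ρ_w = 4.240×10^14 kg / 1025 kg m⁻³ = 4.137×10^11 m³.
Δh per year = 4.137×10^11 / 3.61×10^14 = 1.15×10^-3 m = 1.1 mm.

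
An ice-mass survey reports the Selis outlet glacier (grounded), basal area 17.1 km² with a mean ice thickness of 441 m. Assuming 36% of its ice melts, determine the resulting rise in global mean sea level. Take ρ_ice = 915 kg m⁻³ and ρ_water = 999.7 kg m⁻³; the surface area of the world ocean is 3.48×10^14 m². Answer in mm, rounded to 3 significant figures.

≈ 7.14×10^-3 mm

Selis: ice volume = 17.1 km² × 441 m = 7.541 km³; 0.36 × 7.541 × (915/999.7) = 2.485 km³ of water.
Spread over 3.48×10^14 m² of ocean, Δh = 2.485×10^9 / 3.48×10^14 = 7.14×10^-6 m = 7.14×10^-3 mm.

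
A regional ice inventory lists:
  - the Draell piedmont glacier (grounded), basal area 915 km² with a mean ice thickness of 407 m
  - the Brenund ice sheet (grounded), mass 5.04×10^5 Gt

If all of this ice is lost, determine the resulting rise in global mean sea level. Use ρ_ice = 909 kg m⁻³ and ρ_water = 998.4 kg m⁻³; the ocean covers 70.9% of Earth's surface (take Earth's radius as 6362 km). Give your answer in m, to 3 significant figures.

≈ 1.40 m

Draell: ice volume = 915 km² × 407 m = 372.4 km³; 372.4 × (909/998.4) = 339.1 km³ of water.
Brenund: 5.04×10^5 Gt = 5.040×10^17 kg; dividing by ρ_w = 998.4 kg m⁻³ gives 5.048×10^14 m³ of water.
Total added water ≈ 5.051×10^14 m³ over 3.61×10^14 m² → Δh = 1.40 m.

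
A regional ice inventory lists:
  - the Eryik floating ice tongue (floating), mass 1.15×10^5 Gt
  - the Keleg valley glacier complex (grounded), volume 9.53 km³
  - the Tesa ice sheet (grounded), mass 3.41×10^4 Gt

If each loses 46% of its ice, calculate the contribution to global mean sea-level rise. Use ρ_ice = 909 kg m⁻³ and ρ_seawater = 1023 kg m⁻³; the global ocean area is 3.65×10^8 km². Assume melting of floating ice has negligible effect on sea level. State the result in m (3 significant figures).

The Eryik floating ice tongue is floating and already displaces its own weight of water, so its melt adds essentially nothing to sea level.
Keleg: 0.46 × 9.53 km³ × (909/1023) = 3.895 km³ of water.
Tesa: 0.46 × 3.41×10^4 Gt = 1.569×10^16 kg; dividing by ρ_w = 1023 kg m⁻³ gives 1.533×10^13 m³ of water.
Total added water ≈ 1.534×10^13 m³ over 3.65×10^14 m² → Δh = 0.0420 m.

≈ 0.0420 m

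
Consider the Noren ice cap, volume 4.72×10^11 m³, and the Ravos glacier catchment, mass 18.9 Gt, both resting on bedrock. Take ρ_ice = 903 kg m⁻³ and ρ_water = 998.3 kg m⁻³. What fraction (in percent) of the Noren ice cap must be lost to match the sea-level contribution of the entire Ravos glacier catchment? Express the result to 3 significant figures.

≈ 4.43 %

Equal sea-level rise means equal mass of meltwater, i.e. equal mass of ice lost.
Ice mass of Ravos: 1.890×10^13 kg; ice mass of Noren: 4.262×10^14 kg.
Fraction required = 1.890×10^13 / 4.262×10^14 = 0.0443 → 4.43 %.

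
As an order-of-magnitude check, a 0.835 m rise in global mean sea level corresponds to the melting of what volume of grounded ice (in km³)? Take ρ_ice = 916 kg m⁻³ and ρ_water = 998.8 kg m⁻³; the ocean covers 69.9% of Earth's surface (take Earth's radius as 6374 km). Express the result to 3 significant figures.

Required water volume = Δh × A = 0.835 m × 3.57×10^14 m² = 2.980×10^14 m³ = 2.980×10^5 km³.
Ice volume = water volume × ρ_w/ρ_ice = 2.980×10^5 × 998.8/916 = 3.25×10^5 km³.

≈ 3.25×10^5 km³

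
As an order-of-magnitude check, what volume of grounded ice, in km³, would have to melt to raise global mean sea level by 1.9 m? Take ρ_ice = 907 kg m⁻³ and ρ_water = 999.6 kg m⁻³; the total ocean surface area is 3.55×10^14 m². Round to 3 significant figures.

Required water volume = Δh × A = 1.9 m × 3.55×10^14 m² = 6.745×10^14 m³ = 6.745×10^5 km³.
Ice volume = water volume × ρ_w/ρ_ice = 6.745×10^5 × 999.6/907 = 7.43×10^5 km³.

≈ 7.43×10^5 km³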